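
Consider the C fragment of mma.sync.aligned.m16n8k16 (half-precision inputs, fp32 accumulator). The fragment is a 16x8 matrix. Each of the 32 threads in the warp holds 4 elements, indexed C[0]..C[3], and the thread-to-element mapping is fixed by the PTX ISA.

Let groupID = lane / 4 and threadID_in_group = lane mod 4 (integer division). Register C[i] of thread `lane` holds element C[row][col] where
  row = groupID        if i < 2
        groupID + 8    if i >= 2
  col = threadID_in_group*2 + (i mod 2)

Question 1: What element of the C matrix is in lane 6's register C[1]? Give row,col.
lane 6: g=1 (6/4), t=2 (6%4)
i=1: r=1+0=1, c=2*2+1=5

1,5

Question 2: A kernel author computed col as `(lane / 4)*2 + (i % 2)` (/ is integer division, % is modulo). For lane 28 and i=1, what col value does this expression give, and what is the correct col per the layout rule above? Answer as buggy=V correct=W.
buggy=15 correct=1

`(lane / 4)*2 + (i % 2)`[28,1]->15
lane 28: g=7 (28/4), t=0 (28%4)
i=1: r=7+0=7, c=0*2+1=1
col: 15 vs 1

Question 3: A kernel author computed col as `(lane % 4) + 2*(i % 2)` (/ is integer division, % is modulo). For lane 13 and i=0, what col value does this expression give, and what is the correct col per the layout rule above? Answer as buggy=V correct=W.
buggy=1 correct=2

`(lane % 4) + 2*(i % 2)`[13,0]->1
L=13->g=13>>2=3, t=13&3=1
[0]->row 3+0=3  col 1·2+0=2
col: 1 vs 2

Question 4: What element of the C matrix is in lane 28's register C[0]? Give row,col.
7,0

lane 28⇒28/4=7, 28 mod 4=0
i=0  r:7+0⇒7  c:2·0+0⇒0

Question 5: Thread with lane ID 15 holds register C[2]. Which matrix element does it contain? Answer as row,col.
11,6

lane 15->15/4=3, 15 mod 4=3
i=2  r:3+8->11  c:2·3+0->6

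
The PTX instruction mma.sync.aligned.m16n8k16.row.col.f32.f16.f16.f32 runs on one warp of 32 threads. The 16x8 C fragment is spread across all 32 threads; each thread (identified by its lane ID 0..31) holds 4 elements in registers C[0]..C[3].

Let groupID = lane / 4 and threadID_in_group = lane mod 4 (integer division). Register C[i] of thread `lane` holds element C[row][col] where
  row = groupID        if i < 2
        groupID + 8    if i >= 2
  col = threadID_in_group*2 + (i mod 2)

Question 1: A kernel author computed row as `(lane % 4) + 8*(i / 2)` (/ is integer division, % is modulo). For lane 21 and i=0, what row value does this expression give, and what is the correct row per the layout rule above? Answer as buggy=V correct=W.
`(lane % 4) + 8*(i / 2)`[21,0]→1
lane 21→21/4=5, 21 mod 4=1
i=0  r:5+0→5  c:2·1+0→2
row: 1 vs 5

buggy=1 correct=5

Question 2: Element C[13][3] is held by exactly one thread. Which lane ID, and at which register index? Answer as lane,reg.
21,3

r=13→G=5,rhi=1  c=3→T=1,p=1
L=5*4+1=21  i=1*2+1=3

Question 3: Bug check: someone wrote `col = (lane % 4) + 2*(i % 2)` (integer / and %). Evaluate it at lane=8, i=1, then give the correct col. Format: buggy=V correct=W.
`(lane % 4) + 2*(i % 2)`[8,1]->2
L=8->g=8>>2=2, t=8&3=0
[1]->row 2+0=2  col 0·2+1=1
col: 2 vs 1

buggy=2 correct=1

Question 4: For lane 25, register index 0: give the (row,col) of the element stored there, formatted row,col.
25: gr=6,th=1
[0] (6+0,1*2+0) = (6,2)

6,2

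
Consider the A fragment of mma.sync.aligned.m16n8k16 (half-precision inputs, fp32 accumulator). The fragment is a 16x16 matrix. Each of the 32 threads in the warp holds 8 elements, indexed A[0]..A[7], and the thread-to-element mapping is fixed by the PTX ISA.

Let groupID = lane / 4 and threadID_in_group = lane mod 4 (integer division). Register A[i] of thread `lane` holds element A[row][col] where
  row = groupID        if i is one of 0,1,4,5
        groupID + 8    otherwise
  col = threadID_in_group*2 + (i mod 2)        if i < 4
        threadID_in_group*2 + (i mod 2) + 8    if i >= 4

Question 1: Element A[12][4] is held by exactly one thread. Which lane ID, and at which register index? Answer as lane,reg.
r:12=>grp=4,rB=1  c:4=>cB=0,tig=2,lo=0
L=4*4+2=18  i=0*4+1*2+0=2

18,2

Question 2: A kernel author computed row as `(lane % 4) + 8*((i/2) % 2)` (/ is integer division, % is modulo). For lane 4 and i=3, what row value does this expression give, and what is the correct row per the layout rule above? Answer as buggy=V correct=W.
`(lane % 4) + 8*((i/2) % 2)`[4,3]→8
lane 4: G=1 (4/4), T=0 (4%4)
i=3: r=1+8=9, c=0*2+1+0=1
row: 8 vs 9

buggy=8 correct=9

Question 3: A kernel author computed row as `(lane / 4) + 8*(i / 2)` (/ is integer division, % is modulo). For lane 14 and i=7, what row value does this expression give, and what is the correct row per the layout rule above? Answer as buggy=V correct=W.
buggy=27 correct=11

`(lane / 4) + 8*(i / 2)`[14,7]->27
14: gid=3,tid=2
[7] (3+8,2*2+1+8) = (11,13)
row: 27 vs 11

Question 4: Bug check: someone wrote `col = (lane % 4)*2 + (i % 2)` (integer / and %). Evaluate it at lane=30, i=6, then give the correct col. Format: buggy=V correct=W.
buggy=4 correct=12

`(lane % 4)*2 + (i % 2)`[30,6]=>4
lane 30: grp=7 (30/4), tig=2 (30%4)
i=6: r=7+8=15, c=2*2+0+8=12
col: 4 vs 12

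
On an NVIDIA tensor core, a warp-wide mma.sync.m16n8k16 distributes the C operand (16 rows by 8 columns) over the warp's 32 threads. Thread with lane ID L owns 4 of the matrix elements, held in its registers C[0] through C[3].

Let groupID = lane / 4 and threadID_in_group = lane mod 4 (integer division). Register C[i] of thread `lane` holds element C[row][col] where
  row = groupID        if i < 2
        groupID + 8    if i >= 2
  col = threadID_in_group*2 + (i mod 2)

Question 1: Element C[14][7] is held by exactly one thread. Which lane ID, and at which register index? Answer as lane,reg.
r=14→G=6,rhi=1  c=7→T=3,p=1
L=6*4+3=27  i=1*2+1=3

27,3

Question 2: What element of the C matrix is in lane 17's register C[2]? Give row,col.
12,2

17: g=4,t=1
[2] (4+8,1*2+0) = (12,2)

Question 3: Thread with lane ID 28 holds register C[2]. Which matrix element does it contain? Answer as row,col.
15,0

lane 28=>28/4=7, 28 mod 4=0
i=2  r:7+8=>15  c:2·0+0=>0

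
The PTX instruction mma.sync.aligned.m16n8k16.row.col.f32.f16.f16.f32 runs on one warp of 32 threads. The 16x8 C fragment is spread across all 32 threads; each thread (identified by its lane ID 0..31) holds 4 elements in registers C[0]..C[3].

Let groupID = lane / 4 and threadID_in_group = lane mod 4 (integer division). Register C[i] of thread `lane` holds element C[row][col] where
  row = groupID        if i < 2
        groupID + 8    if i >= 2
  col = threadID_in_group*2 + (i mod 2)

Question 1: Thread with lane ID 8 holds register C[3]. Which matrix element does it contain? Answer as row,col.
lane 8->8/4=2, 8 mod 4=0
i=3  r:2+8->10  c:2·0+1->1

10,1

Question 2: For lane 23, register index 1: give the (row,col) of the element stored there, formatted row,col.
lane 23⇒23/4=5, 23 mod 4=3
i=1  r:5+0⇒5  c:2·3+1⇒7

5,7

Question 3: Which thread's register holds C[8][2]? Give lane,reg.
r=8->g=0,rb=1  c=2->t=1,b0=0
L=0*4+1=1  i=1*2+0=2

1,2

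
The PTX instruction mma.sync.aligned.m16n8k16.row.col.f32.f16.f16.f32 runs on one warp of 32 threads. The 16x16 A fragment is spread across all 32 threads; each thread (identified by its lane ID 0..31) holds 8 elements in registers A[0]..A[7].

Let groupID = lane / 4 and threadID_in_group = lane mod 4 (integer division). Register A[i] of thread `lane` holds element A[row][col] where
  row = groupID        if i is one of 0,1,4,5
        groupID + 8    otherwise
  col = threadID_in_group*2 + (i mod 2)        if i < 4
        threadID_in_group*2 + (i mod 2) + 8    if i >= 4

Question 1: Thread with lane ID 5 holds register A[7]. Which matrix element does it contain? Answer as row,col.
5: gid=1,tid=1
[7] (1+8,1*2+1+8) = (9,11)

9,11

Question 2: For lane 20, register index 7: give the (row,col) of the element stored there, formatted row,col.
13,9

L=20->gid=20>>2=5, tid=20&3=0
[7]->row 5+8=13  col 0·2+1+8=9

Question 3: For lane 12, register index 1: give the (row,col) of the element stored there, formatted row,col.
lane 12: grp=3 (12/4), tig=0 (12%4)
i=1: r=3+0=3, c=0*2+1+0=1

3,1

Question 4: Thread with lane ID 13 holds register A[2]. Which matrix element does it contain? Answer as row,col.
11,2

lane 13: grp=3 (13/4), tig=1 (13%4)
i=2: r=3+8=11, c=1*2+0+0=2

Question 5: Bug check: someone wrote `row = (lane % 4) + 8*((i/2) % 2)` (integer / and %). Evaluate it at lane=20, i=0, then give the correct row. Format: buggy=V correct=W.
buggy=0 correct=5

`(lane % 4) + 8*((i/2) % 2)`[20,0]->0
lane 20: gid=5 (20/4), tid=0 (20%4)
i=0: r=5+0=5, c=0*2+0+0=0
row: 0 vs 5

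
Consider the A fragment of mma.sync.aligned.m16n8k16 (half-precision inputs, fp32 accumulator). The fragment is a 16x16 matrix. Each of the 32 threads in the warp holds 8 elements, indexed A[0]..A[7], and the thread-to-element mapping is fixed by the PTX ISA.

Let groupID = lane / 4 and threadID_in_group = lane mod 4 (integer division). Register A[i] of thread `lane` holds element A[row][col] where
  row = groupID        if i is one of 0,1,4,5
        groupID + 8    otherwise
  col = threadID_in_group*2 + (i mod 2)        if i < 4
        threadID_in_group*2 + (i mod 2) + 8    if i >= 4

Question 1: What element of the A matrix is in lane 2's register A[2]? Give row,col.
L=2⇒gr=2>>2=0, th=2&3=2
[2]⇒row 0+8=8  col 2·2+0+0=4

8,4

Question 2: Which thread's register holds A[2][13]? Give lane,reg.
10,5

r: 2->gid=2,r8=0  c: 13->c8=1,tid=2,i&1=1
L=2*4+2=10  i=1*4+0*2+1=5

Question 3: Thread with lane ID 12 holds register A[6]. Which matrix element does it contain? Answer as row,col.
11,8

12: grp=3,tig=0
[6] (3+8,0*2+0+8) = (11,8)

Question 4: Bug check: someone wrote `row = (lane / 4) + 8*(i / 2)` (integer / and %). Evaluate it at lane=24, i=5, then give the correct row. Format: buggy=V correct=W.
`(lane / 4) + 8*(i / 2)`[24,5]->22
lane 24->24/4=6, 24 mod 4=0
i=5  r:6+0->6  c:2·0+1+8->9
row: 22 vs 6

buggy=22 correct=6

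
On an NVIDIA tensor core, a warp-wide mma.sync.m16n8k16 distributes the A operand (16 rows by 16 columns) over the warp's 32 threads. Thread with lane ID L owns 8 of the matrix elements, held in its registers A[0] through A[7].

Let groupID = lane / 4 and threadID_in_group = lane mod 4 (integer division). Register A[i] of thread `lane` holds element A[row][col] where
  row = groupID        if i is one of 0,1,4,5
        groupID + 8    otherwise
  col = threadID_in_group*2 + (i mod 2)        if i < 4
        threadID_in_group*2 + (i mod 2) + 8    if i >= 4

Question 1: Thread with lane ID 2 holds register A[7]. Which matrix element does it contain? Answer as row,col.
8,13

lane 2: g=0 (2/4), t=2 (2%4)
i=7: r=0+8=8, c=2*2+1+8=13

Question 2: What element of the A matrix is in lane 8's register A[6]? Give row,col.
lane 8→8/4=2, 8 mod 4=0
i=6  r:2+8→10  c:2·0+0+8→8

10,8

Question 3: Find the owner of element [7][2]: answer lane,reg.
29,0

r: 7->gid=7,r8=0  c: 2->c8=0,tid=1,i&1=0
L=7*4+1=29  i=0*4+0*2+0=0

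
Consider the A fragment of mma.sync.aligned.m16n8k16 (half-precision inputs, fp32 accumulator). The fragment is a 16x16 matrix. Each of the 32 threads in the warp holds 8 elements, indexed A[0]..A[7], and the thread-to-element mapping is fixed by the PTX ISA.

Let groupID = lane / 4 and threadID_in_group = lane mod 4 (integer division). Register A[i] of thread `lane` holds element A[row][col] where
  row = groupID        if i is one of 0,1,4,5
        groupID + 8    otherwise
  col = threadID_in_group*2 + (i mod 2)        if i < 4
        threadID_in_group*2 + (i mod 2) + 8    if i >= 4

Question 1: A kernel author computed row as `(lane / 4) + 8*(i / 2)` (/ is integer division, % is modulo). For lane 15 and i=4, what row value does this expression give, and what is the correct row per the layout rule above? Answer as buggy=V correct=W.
buggy=19 correct=3

`(lane / 4) + 8*(i / 2)`[15,4]=>19
lane 15=>15/4=3, 15 mod 4=3
i=4  r:3+0=>3  c:2·3+0+8=>14
row: 19 vs 3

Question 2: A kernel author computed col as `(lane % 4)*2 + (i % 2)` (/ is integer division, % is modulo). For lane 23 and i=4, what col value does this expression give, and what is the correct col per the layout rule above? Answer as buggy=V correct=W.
`(lane % 4)*2 + (i % 2)`[23,4]→6
L=23→G=23>>2=5, T=23&3=3
[4]→row 5+0=5  col 3·2+0+8=14
col: 6 vs 14

buggy=6 correct=14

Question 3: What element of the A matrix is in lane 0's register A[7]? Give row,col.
8,9

0: G=0,T=0
[7] (0+8,0*2+1+8) = (8,9)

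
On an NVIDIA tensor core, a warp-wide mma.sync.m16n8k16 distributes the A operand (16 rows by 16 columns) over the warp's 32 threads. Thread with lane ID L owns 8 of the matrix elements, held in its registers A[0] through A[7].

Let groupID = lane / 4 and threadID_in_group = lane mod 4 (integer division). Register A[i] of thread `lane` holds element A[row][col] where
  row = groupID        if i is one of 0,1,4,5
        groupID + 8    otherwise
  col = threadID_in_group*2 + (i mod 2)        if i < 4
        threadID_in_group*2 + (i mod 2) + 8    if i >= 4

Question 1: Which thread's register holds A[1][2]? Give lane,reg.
r: 1->gid=1,r8=0  c: 2->c8=0,tid=1,i&1=0
L=1*4+1=5  i=0*4+0*2+0=0

5,0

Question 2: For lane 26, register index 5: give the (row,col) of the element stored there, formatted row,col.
6,13

L=26=>grp=26>>2=6, tig=26&3=2
[5]=>row 6+0=6  col 2·2+1+8=13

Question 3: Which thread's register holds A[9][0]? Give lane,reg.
r: 9->gid=1,r8=1  c: 0->c8=0,tid=0,i&1=0
L=1*4+0=4  i=0*4+1*2+0=2

4,2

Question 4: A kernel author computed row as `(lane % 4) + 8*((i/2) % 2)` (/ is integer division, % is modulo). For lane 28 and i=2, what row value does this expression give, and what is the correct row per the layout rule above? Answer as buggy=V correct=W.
`(lane % 4) + 8*((i/2) % 2)`[28,2]→8
L=28→G=28>>2=7, T=28&3=0
[2]→row 7+8=15  col 0·2+0+0=0
row: 8 vs 15

buggy=8 correct=15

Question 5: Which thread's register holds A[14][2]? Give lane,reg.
r: 14->gid=6,r8=1  c: 2->c8=0,tid=1,i&1=0
L=6*4+1=25  i=0*4+1*2+0=2

25,2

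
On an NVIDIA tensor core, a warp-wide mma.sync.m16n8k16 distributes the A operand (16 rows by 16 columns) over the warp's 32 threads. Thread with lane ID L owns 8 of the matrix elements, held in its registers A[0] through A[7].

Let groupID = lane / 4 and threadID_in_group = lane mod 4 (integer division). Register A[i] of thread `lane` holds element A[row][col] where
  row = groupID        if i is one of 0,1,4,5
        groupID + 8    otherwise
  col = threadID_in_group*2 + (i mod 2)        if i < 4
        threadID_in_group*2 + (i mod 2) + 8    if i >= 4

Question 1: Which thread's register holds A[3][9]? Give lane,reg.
12,5

r: 3->gid=3,r8=0  c: 9->c8=1,tid=0,i&1=1
L=3*4+0=12  i=1*4+0*2+1=5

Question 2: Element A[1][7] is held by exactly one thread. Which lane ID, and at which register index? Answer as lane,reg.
r:1=>grp=1,rB=0  c:7=>cB=0,tig=3,lo=1
L=1*4+3=7  i=0*4+0*2+1=1

7,1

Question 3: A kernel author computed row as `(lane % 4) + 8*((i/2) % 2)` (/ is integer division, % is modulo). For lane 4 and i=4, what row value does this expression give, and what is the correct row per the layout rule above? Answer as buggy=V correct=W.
`(lane % 4) + 8*((i/2) % 2)`[4,4]=>0
lane 4=>4/4=1, 4 mod 4=0
i=4  r:1+0=>1  c:2·0+0+8=>8
row: 0 vs 1

buggy=0 correct=1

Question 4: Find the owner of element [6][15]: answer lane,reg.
r:6=>grp=6,rB=0  c:15=>cB=1,tig=3,lo=1
L=6*4+3=27  i=1*4+0*2+1=5

27,5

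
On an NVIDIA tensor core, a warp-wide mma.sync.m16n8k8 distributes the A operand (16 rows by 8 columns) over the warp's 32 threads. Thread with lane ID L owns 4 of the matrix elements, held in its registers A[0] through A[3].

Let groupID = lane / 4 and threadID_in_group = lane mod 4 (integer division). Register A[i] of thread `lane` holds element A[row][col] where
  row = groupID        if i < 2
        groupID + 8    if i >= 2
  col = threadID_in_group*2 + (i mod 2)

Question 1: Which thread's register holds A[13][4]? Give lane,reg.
r=13⇒gr=5,Rb=1  c=4⇒th=2,odd=0
L=5*4+2=22  i=1*2+0=2

22,2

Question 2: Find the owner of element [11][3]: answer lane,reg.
r:11=>grp=3,rB=1  c:3=>tig=1,lo=1
L=3*4+1=13  i=1*2+1=3

13,3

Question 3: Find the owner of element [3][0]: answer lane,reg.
12,0

r=3→G=3,rhi=0  c=0→T=0,p=0
L=3*4+0=12  i=0*2+0=0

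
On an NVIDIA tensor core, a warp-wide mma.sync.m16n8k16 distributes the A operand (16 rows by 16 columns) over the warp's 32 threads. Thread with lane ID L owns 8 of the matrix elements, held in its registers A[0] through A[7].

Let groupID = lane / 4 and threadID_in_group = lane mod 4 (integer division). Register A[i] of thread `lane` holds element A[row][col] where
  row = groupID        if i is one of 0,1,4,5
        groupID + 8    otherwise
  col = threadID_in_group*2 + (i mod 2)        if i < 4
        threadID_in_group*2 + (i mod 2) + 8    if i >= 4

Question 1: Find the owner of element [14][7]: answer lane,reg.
27,3

r=14⇒gr=6,Rb=1  c=7⇒Cb=0,th=3,odd=1
L=6*4+3=27  i=0*4+1*2+1=3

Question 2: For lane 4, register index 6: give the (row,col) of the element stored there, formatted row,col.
9,8

L=4->g=4>>2=1, t=4&3=0
[6]->row 1+8=9  col 0·2+0+8=8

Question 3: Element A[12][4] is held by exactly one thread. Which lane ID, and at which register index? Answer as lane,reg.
18,2

r:12=>grp=4,rB=1  c:4=>cB=0,tig=2,lo=0
L=4*4+2=18  i=0*4+1*2+0=2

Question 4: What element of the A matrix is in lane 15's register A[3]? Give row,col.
15: gr=3,th=3
[3] (3+8,3*2+1+0) = (11,7)

11,7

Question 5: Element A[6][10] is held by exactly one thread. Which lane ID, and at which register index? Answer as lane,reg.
25,4

r=6⇒gr=6,Rb=0  c=10⇒Cb=1,th=1,odd=0
L=6*4+1=25  i=1*4+0*2+0=4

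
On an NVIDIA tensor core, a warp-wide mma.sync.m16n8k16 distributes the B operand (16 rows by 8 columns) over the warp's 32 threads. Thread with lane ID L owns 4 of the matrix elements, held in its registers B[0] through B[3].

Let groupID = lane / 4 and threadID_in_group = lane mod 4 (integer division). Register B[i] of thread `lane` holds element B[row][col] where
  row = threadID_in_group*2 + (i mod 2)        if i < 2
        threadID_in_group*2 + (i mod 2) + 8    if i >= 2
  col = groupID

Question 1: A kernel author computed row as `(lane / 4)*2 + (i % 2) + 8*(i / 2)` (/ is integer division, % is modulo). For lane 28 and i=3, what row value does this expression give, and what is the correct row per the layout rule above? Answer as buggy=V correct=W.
`(lane / 4)*2 + (i % 2) + 8*(i / 2)`[28,3]⇒23
28: gr=7,th=0
[3] (0*2+1+8,7) = (9,7)
row: 23 vs 9

buggy=23 correct=9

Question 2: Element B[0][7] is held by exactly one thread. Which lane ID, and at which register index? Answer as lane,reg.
c: 7->gid=7  r: 0->r8=0,tid=0,i&1=0
L=7*4+0=28  i=0*2+0=0

28,0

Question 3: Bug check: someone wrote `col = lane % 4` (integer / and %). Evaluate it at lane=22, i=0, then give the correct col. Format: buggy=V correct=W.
`lane % 4`[22,0]->2
L=22->g=22>>2=5, t=22&3=2
[0]->row 2·2+0+0=4  col g=5
col: 2 vs 5

buggy=2 correct=5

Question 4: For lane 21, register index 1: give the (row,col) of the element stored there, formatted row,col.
21: gr=5,th=1
[1] (1*2+1+0,5) = (3,5)

3,5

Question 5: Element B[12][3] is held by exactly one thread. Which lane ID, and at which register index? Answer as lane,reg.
14,2

c:3=>grp=3  r:12=>rB=1,tig=2,lo=0
L=3*4+2=14  i=1*2+0=2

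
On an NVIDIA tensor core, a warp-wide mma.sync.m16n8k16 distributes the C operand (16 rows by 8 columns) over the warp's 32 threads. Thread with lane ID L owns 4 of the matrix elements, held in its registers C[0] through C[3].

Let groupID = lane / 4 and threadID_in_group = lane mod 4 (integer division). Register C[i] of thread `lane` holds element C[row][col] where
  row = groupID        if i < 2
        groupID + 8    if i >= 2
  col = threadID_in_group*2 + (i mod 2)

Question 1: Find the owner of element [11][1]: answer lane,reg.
12,3

r=11->g=3,rb=1  c=1->t=0,b0=1
L=3*4+0=12  i=1*2+1=3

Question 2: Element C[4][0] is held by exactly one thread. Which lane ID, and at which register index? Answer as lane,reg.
16,0

r: 4->gid=4,r8=0  c: 0->tid=0,i&1=0
L=4*4+0=16  i=0*2+0=0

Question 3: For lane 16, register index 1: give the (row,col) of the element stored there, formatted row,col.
4,1

16: gr=4,th=0
[1] (4+0,0*2+1) = (4,1)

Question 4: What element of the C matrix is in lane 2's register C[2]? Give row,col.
2: gid=0,tid=2
[2] (0+8,2*2+0) = (8,4)

8,4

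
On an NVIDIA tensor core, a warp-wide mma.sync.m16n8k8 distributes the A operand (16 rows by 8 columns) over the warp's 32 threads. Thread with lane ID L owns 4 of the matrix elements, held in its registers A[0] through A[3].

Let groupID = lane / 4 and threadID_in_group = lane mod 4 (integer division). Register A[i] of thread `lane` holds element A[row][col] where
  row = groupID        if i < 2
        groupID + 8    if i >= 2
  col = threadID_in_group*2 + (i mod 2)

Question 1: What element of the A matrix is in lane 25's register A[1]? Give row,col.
6,3

25: gr=6,th=1
[1] (6+0,1*2+1) = (6,3)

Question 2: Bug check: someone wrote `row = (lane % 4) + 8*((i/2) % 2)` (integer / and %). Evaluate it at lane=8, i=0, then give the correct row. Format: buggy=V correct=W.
`(lane % 4) + 8*((i/2) % 2)`[8,0]→0
8: G=2,T=0
[0] (2+0,0*2+0) = (2,0)
row: 0 vs 2

buggy=0 correct=2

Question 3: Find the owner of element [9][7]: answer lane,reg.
r=9⇒gr=1,Rb=1  c=7⇒th=3,odd=1
L=1*4+3=7  i=1*2+1=3

7,3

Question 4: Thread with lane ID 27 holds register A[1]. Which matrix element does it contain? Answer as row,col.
6,7

lane 27: grp=6 (27/4), tig=3 (27%4)
i=1: r=6+0=6, c=3*2+1=7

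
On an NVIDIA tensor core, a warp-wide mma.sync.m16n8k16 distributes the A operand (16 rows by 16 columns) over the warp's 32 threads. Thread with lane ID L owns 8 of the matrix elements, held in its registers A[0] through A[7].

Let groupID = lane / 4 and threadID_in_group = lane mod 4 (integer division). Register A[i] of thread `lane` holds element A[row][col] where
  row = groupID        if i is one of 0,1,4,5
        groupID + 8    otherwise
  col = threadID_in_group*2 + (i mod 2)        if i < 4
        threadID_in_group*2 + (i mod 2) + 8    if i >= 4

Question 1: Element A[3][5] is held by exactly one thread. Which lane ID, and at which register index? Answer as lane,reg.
14,1

r:3=>grp=3,rB=0  c:5=>cB=0,tig=2,lo=1
L=3*4+2=14  i=0*4+0*2+1=1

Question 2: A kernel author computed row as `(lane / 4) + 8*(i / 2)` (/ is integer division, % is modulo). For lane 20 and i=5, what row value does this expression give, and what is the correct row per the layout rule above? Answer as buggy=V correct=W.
`(lane / 4) + 8*(i / 2)`[20,5]->21
L=20->g=20>>2=5, t=20&3=0
[5]->row 5+0=5  col 0·2+1+8=9
row: 21 vs 5

buggy=21 correct=5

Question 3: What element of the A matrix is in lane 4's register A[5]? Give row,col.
4: grp=1,tig=0
[5] (1+0,0*2+1+8) = (1,9)

1,9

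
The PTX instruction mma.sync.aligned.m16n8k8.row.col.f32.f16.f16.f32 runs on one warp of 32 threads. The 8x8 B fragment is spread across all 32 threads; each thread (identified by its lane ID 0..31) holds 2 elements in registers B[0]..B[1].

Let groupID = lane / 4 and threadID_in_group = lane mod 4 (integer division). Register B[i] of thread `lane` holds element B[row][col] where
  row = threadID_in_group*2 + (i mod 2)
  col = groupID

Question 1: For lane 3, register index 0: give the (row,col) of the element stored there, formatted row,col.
lane 3=>3/4=0, 3 mod 4=3
i=0  r:2·3+0=>6  c:0

6,0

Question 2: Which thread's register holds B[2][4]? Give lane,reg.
17,0

c=4->g=4  r=2->t=1,b0=0
L=4*4+1=17  i=0=0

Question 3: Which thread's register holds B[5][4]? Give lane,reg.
c=4→G=4  r=5→T=2,p=1
L=4*4+2=18  i=1=1

18,1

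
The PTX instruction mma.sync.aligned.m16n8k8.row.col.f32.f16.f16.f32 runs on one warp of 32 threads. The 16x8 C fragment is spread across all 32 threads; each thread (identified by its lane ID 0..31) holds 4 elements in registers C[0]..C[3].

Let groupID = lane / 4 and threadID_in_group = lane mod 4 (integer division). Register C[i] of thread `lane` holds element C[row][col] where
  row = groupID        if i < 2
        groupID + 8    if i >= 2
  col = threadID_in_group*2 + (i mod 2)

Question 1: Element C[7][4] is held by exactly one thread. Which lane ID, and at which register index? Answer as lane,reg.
30,0

r=7⇒gr=7,Rb=0  c=4⇒th=2,odd=0
L=7*4+2=30  i=0*2+0=0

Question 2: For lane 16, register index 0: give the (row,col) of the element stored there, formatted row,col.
lane 16->16/4=4, 16 mod 4=0
i=0  r:4+0->4  c:2·0+0->0

4,0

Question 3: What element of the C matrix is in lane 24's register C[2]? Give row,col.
14,0

lane 24: gid=6 (24/4), tid=0 (24%4)
i=2: r=6+8=14, c=0*2+0=0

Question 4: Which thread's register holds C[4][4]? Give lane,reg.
r: 4->gid=4,r8=0  c: 4->tid=2,i&1=0
L=4*4+2=18  i=0*2+0=0

18,0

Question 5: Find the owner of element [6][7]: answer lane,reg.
27,1

r=6->g=6,rb=0  c=7->t=3,b0=1
L=6*4+3=27  i=0*2+1=1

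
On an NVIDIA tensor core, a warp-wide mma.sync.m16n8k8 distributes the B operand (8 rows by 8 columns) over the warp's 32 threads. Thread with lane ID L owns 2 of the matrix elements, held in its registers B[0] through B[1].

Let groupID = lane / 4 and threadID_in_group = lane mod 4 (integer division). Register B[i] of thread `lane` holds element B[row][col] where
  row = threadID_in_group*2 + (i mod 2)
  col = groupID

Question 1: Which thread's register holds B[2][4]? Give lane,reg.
c=4->g=4  r=2->t=1,b0=0
L=4*4+1=17  i=0=0

17,0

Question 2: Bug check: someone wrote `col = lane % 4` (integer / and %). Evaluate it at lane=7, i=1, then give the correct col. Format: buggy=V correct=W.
buggy=3 correct=1

`lane % 4`[7,1]=>3
lane 7=>7/4=1, 7 mod 4=3
i=1  r:2·3+1=>7  c:1
col: 3 vs 1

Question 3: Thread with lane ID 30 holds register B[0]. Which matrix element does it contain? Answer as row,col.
L=30->g=30>>2=7, t=30&3=2
[0]->row 2·2+0=4  col g=7

4,7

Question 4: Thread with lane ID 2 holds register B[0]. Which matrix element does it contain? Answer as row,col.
2: gr=0,th=2
[0] (2*2+0,0) = (4,0)

4,0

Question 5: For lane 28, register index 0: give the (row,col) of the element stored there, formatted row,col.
lane 28->28/4=7, 28 mod 4=0
i=0  r:2·0+0->0  c:7

0,7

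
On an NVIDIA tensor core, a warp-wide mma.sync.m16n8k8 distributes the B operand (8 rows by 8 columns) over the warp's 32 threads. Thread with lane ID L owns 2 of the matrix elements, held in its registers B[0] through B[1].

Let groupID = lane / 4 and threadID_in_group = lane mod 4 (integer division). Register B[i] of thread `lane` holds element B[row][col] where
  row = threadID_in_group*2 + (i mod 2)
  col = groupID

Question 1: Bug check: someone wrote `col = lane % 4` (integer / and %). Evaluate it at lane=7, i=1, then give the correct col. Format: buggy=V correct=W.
`lane % 4`[7,1]→3
lane 7→7/4=1, 7 mod 4=3
i=1  r:2·3+1→7  c:1
col: 3 vs 1

buggy=3 correct=1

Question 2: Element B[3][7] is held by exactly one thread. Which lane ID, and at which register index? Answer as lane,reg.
29,1

c: 7->gid=7  r: 3->tid=1,i&1=1
L=7*4+1=29  i=1=1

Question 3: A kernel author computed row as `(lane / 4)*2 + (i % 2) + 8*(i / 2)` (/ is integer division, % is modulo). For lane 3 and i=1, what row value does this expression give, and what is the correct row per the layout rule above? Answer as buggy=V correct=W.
buggy=1 correct=7

`(lane / 4)*2 + (i % 2) + 8*(i / 2)`[3,1]→1
3: G=0,T=3
[1] (3*2+1,0) = (7,0)
row: 1 vs 7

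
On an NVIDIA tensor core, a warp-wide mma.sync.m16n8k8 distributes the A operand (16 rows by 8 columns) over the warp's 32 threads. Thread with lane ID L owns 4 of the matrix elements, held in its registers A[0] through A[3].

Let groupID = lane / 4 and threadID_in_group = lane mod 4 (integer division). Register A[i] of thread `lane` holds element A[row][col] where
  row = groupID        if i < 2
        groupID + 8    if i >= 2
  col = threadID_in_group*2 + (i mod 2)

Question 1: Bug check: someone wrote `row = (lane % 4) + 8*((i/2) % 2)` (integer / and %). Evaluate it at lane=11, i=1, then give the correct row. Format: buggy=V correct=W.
buggy=3 correct=2

`(lane % 4) + 8*((i/2) % 2)`[11,1]->3
lane 11->11/4=2, 11 mod 4=3
i=1  r:2+0->2  c:2·3+1->7
row: 3 vs 2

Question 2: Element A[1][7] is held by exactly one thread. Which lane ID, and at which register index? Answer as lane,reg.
7,1

r: 1->gid=1,r8=0  c: 7->tid=3,i&1=1
L=1*4+3=7  i=0*2+1=1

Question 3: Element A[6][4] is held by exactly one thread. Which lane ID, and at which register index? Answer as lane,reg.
r=6->g=6,rb=0  c=4->t=2,b0=0
L=6*4+2=26  i=0*2+0=0

26,0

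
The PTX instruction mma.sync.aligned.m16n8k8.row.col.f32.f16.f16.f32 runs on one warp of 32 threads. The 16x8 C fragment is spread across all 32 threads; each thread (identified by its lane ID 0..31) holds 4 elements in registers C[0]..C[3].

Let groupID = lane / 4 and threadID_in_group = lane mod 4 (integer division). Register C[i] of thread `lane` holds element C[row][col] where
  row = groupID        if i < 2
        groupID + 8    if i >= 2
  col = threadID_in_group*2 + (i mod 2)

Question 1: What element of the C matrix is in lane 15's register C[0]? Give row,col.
3,6

lane 15: gr=3 (15/4), th=3 (15%4)
i=0: r=3+0=3, c=3*2+0=6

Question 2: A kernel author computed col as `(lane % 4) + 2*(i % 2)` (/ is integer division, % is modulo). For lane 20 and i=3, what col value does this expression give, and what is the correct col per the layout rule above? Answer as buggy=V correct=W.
`(lane % 4) + 2*(i % 2)`[20,3]->2
20: gid=5,tid=0
[3] (5+8,0*2+1) = (13,1)
col: 2 vs 1

buggy=2 correct=1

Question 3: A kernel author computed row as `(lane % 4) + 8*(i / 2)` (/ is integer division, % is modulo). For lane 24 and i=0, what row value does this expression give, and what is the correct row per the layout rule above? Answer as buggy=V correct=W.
buggy=0 correct=6

`(lane % 4) + 8*(i / 2)`[24,0]->0
lane 24->24/4=6, 24 mod 4=0
i=0  r:6+0->6  c:2·0+0->0
row: 0 vs 6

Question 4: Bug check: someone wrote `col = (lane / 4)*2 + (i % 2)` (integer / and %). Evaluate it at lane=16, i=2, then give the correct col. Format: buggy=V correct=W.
`(lane / 4)*2 + (i % 2)`[16,2]->8
lane 16->16/4=4, 16 mod 4=0
i=2  r:4+8->12  c:2·0+0->0
col: 8 vs 0

buggy=8 correct=0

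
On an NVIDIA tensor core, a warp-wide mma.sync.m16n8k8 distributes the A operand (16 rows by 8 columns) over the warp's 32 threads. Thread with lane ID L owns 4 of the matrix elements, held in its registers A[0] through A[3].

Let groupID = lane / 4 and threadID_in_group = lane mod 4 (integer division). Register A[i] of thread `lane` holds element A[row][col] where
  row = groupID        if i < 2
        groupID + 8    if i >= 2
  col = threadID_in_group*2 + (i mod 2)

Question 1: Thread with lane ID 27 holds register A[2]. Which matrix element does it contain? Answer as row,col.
14,6

lane 27->27/4=6, 27 mod 4=3
i=2  r:6+8->14  c:2·3+0->6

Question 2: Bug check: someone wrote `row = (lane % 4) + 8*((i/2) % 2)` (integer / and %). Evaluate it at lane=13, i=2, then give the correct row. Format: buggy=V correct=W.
`(lane % 4) + 8*((i/2) % 2)`[13,2]=>9
13: grp=3,tig=1
[2] (3+8,1*2+0) = (11,2)
row: 9 vs 11

buggy=9 correct=11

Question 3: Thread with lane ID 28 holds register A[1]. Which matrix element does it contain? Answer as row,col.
7,1

28: gid=7,tid=0
[1] (7+0,0*2+1) = (7,1)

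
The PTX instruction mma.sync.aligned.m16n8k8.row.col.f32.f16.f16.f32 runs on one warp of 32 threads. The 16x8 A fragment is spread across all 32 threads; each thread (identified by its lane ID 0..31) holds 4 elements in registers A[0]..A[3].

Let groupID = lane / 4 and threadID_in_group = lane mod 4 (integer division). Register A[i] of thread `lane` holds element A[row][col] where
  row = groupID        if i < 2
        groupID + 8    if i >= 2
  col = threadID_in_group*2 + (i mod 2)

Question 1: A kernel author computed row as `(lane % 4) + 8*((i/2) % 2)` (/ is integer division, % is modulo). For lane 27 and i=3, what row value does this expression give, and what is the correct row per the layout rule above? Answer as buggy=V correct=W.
`(lane % 4) + 8*((i/2) % 2)`[27,3]⇒11
lane 27⇒27/4=6, 27 mod 4=3
i=3  r:6+8⇒14  c:2·3+1⇒7
row: 11 vs 14

buggy=11 correct=14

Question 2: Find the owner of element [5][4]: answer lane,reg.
r=5->g=5,rb=0  c=4->t=2,b0=0
L=5*4+2=22  i=0*2+0=0

22,0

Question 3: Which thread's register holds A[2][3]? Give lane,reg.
r: 2->gid=2,r8=0  c: 3->tid=1,i&1=1
L=2*4+1=9  i=0*2+1=1

9,1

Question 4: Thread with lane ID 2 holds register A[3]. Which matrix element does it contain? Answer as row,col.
8,5

lane 2: grp=0 (2/4), tig=2 (2%4)
i=3: r=0+8=8, c=2*2+1=5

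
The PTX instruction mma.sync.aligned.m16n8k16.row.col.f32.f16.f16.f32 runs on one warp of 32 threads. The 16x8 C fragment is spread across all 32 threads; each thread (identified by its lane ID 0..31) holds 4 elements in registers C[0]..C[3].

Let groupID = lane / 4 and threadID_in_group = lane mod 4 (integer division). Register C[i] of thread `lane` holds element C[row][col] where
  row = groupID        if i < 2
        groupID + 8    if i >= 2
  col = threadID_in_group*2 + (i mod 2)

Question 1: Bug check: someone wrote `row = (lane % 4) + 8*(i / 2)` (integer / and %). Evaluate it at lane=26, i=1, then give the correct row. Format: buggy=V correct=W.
buggy=2 correct=6

`(lane % 4) + 8*(i / 2)`[26,1]→2
L=26→G=26>>2=6, T=26&3=2
[1]→row 6+0=6  col 2·2+1=5
row: 2 vs 6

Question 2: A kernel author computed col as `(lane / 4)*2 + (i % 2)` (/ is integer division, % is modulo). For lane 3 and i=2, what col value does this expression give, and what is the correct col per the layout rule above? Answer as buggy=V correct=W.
buggy=0 correct=6

`(lane / 4)*2 + (i % 2)`[3,2]->0
3: gid=0,tid=3
[2] (0+8,3*2+0) = (8,6)
col: 0 vs 6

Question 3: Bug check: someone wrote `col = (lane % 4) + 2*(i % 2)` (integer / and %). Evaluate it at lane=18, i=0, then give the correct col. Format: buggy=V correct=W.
`(lane % 4) + 2*(i % 2)`[18,0]⇒2
lane 18: gr=4 (18/4), th=2 (18%4)
i=0: r=4+0=4, c=2*2+0=4
col: 2 vs 4

buggy=2 correct=4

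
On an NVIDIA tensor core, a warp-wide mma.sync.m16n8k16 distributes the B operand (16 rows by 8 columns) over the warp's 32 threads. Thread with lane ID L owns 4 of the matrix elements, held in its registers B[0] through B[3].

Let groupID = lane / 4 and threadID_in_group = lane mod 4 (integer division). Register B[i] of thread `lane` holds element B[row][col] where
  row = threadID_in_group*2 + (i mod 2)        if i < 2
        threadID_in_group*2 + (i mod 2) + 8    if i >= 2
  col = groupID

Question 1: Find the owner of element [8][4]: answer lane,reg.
c=4→G=4  r=8→rhi=1,T=0,p=0
L=4*4+0=16  i=1*2+0=2

16,2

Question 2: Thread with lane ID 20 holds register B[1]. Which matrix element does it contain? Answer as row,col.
1,5

20: G=5,T=0
[1] (0*2+1+0,5) = (1,5)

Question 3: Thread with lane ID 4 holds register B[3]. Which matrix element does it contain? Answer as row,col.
lane 4: gid=1 (4/4), tid=0 (4%4)
i=3: r=0*2+1+8=9, c=gid=1

9,1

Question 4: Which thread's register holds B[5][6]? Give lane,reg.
26,1

c=6⇒gr=6  r=5⇒Rb=0,th=2,odd=1
L=6*4+2=26  i=0*2+1=1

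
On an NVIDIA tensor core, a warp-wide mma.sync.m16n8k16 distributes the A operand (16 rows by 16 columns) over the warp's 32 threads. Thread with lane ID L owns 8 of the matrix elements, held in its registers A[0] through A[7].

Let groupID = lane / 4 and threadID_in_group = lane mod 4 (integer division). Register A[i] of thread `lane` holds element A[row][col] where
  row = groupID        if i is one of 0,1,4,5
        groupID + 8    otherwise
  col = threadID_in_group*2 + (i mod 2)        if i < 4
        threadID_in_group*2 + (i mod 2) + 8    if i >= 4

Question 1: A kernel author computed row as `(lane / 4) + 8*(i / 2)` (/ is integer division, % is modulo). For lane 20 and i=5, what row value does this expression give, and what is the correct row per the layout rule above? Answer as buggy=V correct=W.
buggy=21 correct=5

`(lane / 4) + 8*(i / 2)`[20,5]->21
20: gid=5,tid=0
[5] (5+0,0*2+1+8) = (5,9)
row: 21 vs 5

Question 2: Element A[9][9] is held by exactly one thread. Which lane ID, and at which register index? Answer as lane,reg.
4,7

r: 9->gid=1,r8=1  c: 9->c8=1,tid=0,i&1=1
L=1*4+0=4  i=1*4+1*2+1=7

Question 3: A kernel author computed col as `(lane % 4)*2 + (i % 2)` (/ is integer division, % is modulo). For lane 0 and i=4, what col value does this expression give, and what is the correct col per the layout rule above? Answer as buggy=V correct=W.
`(lane % 4)*2 + (i % 2)`[0,4]=>0
lane 0: grp=0 (0/4), tig=0 (0%4)
i=4: r=0+0=0, c=0*2+0+8=8
col: 0 vs 8

buggy=0 correct=8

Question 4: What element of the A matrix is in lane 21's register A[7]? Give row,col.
13,11

L=21⇒gr=21>>2=5, th=21&3=1
[7]⇒row 5+8=13  col 1·2+1+8=11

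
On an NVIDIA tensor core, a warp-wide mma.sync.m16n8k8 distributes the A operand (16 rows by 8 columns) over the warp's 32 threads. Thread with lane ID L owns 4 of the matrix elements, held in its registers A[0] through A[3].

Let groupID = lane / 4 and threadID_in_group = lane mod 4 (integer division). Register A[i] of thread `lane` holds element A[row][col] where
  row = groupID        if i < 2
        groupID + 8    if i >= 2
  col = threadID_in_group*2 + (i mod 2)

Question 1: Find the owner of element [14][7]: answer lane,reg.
r: 14->gid=6,r8=1  c: 7->tid=3,i&1=1
L=6*4+3=27  i=1*2+1=3

27,3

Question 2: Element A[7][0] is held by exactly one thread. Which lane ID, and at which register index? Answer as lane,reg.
r=7→G=7,rhi=0  c=0→T=0,p=0
L=7*4+0=28  i=0*2+0=0

28,0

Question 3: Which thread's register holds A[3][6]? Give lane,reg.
r=3⇒gr=3,Rb=0  c=6⇒th=3,odd=0
L=3*4+3=15  i=0*2+0=0

15,0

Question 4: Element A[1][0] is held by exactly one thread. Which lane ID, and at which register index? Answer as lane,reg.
r=1->g=1,rb=0  c=0->t=0,b0=0
L=1*4+0=4  i=0*2+0=0

4,0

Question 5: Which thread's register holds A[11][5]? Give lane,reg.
14,3

r=11⇒gr=3,Rb=1  c=5⇒th=2,odd=1
L=3*4+2=14  i=1*2+1=3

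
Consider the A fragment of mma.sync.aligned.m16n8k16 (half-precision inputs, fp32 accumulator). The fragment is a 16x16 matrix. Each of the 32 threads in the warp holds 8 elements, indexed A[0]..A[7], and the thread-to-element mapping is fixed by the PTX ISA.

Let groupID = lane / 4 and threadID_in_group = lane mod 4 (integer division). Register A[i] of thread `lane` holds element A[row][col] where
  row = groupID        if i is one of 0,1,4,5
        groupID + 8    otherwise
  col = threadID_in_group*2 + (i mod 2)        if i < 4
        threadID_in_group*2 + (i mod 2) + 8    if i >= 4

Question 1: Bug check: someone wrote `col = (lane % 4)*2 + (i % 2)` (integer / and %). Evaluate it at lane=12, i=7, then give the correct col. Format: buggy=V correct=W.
buggy=1 correct=9

`(lane % 4)*2 + (i % 2)`[12,7]=>1
lane 12: grp=3 (12/4), tig=0 (12%4)
i=7: r=3+8=11, c=0*2+1+8=9
col: 1 vs 9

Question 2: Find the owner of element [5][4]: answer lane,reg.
r=5→G=5,rhi=0  c=4→chi=0,T=2,p=0
L=5*4+2=22  i=0*4+0*2+0=0

22,0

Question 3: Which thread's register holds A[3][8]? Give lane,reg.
r=3->g=3,rb=0  c=8->cb=1,t=0,b0=0
L=3*4+0=12  i=1*4+0*2+0=4

12,4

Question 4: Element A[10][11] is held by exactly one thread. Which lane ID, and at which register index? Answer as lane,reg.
r: 10->gid=2,r8=1  c: 11->c8=1,tid=1,i&1=1
L=2*4+1=9  i=1*4+1*2+1=7

9,7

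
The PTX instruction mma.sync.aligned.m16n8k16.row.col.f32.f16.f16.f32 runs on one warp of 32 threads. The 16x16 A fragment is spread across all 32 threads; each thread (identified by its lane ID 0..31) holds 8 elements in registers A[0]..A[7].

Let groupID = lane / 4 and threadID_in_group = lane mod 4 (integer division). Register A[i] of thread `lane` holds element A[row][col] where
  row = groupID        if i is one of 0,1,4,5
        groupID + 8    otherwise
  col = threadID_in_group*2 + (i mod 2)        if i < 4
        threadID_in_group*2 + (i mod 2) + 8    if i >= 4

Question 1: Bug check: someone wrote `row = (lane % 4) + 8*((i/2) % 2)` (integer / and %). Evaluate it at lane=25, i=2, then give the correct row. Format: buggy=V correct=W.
buggy=9 correct=14

`(lane % 4) + 8*((i/2) % 2)`[25,2]→9
25: G=6,T=1
[2] (6+8,1*2+0+0) = (14,2)
row: 9 vs 14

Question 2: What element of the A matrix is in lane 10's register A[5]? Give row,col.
2,13

10: G=2,T=2
[5] (2+0,2*2+1+8) = (2,13)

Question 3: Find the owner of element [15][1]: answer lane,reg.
r=15→G=7,rhi=1  c=1→chi=0,T=0,p=1
L=7*4+0=28  i=0*4+1*2+1=3

28,3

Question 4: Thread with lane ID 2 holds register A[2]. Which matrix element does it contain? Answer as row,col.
8,4

lane 2: grp=0 (2/4), tig=2 (2%4)
i=2: r=0+8=8, c=2*2+0+0=4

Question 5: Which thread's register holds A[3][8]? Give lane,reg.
r=3->g=3,rb=0  c=8->cb=1,t=0,b0=0
L=3*4+0=12  i=1*4+0*2+0=4

12,4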